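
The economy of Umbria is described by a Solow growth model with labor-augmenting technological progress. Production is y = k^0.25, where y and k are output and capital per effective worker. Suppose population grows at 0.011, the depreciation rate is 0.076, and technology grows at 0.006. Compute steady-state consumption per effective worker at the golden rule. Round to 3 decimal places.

c_gold ≈ 1.043

Break-even investment rate: n + g + δ = 0.011 + 0.006 + 0.076 = 0.093.
Golden rule sets MPK = n+g+δ: 0.25·k^(0.25−1) = 0.093, so k_gold = (0.25/0.093)^(1/0.75) ≈ 3.7377.
y_gold = 3.7377^0.25 ≈ 1.3904.
c_gold = y_gold − (n+g+δ)·k_gold = 1.3904 − 0.093·3.7377 ≈ 1.0428.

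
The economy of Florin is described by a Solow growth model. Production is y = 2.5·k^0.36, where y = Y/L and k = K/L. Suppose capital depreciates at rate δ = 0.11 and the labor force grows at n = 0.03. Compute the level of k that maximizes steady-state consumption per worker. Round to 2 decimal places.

n + δ = 0.03 + 0.11 = 0.14.
At the golden rule the marginal product of capital equals n+δ: 0.36·2.5·k^(0.36−1) = 0.14. Solving, k_gold = (0.36·2.5/0.14)^(1/0.64) ≈ 18.3096.

k_gold ≈ 18.31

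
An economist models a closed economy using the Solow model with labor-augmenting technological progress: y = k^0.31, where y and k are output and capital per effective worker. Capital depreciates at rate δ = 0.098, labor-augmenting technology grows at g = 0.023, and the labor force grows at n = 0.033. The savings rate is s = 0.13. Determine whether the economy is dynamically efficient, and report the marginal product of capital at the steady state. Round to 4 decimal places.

n + g + δ = 0.033 + 0.023 + 0.098 = 0.154.
Steady-state k*: s·k^0.31 = 0.154·k gives k* = (0.13/0.154)^(1/0.69) ≈ 0.7823.
MPK = 0.31·0.7823^(-0.69) ≈ 0.3672.
MPK > n+g+δ = 0.154, so the economy is dynamically efficient (under-saving).

dynamically efficient; MPK ≈ 0.3672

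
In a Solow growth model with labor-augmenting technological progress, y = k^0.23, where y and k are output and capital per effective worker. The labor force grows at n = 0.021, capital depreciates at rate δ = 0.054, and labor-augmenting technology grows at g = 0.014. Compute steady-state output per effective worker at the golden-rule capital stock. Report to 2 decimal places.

y_gold ≈ 1.33

Capital per effective worker breaks even when investment replaces (n + g + δ)·k; here n + g + δ = 0.089.
Setting f'(k) = n+g+δ gives 0.23·k^(0.23−1) = 0.089, hence k_gold = (0.23/0.089)^(1/0.77) ≈ 3.4317.
Output: y_gold = k_gold^0.23 = 3.4317^0.23 ≈ 1.3279.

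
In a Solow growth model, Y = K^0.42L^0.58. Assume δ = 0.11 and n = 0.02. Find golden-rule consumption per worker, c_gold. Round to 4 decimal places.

c_gold ≈ 1.3559

Break-even investment rate: n + δ = 0.02 + 0.11 = 0.13.
Setting f'(k) = n+δ gives 0.42·k^(0.42−1) = 0.13, hence k_gold = (0.42/0.13)^(1/0.58) ≈ 7.5529.
y_gold = 7.5529^0.42 ≈ 2.3378.
c_gold = y_gold − (n+δ)·k_gold = 2.3378 − 0.13·7.5529 ≈ 1.3559.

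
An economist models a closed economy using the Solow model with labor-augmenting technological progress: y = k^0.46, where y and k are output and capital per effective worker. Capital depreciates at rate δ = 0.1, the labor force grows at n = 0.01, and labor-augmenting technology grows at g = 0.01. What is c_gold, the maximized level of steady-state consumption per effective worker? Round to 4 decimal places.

c_gold ≈ 1.6963

Capital per effective worker breaks even when investment replaces (n + g + δ)·k; here n + g + δ = 0.12.
Setting f'(k) = n+g+δ gives 0.46·k^(0.46−1) = 0.12, hence k_gold = (0.46/0.12)^(1/0.54) ≈ 12.0420.
y_gold = 12.0420^0.46 ≈ 3.1414.
c_gold = y_gold − (n+g+δ)·k_gold = 3.1414 − 0.12·12.0420 ≈ 1.6963.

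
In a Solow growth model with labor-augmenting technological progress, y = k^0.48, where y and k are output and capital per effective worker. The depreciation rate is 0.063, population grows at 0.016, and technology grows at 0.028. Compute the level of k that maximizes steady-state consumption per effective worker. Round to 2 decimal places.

k_gold ≈ 17.93

n + g + δ = 0.016 + 0.028 + 0.063 = 0.107.
Setting f'(k) = n+g+δ gives 0.48·k^(0.48−1) = 0.107, hence k_gold = (0.48/0.107)^(1/0.52) ≈ 17.9297.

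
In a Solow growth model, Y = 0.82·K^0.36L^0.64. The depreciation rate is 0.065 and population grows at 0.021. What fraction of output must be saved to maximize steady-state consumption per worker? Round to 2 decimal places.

Capital per worker breaks even when investment replaces (n + δ)·k; here n + δ = 0.086.
At the golden rule MPK = n+δ, and in any Cobb-Douglas steady state s = (n+δ)·k/y = MPK·k/y = capital's share 0.36.

s_gold = 0.36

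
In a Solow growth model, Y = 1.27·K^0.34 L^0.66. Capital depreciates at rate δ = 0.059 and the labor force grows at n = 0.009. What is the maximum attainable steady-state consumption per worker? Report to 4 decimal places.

c_gold ≈ 2.1722

Capital per worker breaks even when investment replaces (n + δ)·k; here n + δ = 0.068.
Setting f'(k) = n+δ gives 0.34·1.27·k^(0.34−1) = 0.068, hence k_gold = (0.34·1.27/0.068)^(1/0.66) ≈ 16.4560.
y_gold = 1.27·16.4560^0.34 ≈ 3.2912.
c_gold = y_gold − (n+δ)·k_gold = 3.2912 − 0.068·16.4560 ≈ 2.1722.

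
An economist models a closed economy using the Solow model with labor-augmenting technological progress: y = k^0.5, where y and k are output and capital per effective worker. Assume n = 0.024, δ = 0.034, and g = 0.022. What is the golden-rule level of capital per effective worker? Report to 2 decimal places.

Capital per effective worker breaks even when investment replaces (n + g + δ)·k; here n + g + δ = 0.08.
Setting f'(k) = n+g+δ gives 0.5·k^(0.5−1) = 0.08, hence k_gold = (0.5/0.08)^(1/0.5) ≈ 39.0625.

k_gold ≈ 39.06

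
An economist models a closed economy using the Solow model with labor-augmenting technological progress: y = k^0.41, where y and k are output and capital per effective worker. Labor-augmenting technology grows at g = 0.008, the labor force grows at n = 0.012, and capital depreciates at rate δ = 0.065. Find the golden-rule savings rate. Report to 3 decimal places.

s_gold = 0.410

n + g + δ = 0.012 + 0.008 + 0.065 = 0.085.
At the golden rule MPK = n+g+δ, and in any Cobb-Douglas steady state s = (n+g+δ)·k/y = MPK·k/y = capital's share 0.41.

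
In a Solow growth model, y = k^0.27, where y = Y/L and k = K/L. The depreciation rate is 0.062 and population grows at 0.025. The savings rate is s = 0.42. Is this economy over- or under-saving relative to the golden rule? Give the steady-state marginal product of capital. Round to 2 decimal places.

over-saving; MPK ≈ 0.06

Break-even investment rate: n + δ = 0.025 + 0.062 = 0.087.
Steady-state k*: s·k^0.27 = 0.087·k gives k* = (0.42/0.087)^(1/0.73) ≈ 8.6420.
MPK = 0.27·8.6420^(-0.73) ≈ 0.0559.
MPK < n+δ = 0.087, so the economy is dynamically inefficient (over-saving).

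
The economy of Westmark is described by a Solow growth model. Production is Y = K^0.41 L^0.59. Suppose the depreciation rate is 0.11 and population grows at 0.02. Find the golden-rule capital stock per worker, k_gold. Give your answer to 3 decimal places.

k_gold ≈ 7.006

Break-even investment rate: n + δ = 0.02 + 0.11 = 0.13.
Setting f'(k) = n+δ gives 0.41·k^(0.41−1) = 0.13, hence k_gold = (0.41/0.13)^(1/0.59) ≈ 7.0064.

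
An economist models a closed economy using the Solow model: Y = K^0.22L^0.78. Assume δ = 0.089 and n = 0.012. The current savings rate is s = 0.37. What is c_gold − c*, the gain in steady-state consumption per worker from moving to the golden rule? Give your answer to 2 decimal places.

Δc ≈ 0.06

Capital per worker breaks even when investment replaces (n + δ)·k; here n + δ = 0.101.
Current steady state (s = 0.37): k* = (0.37/0.101)^(1/0.78) ≈ 5.2835, y* = 5.2835^0.22 ≈ 1.4423, c* = (1−0.37)·1.4423 ≈ 0.9086.
Maximizing c = f(k) − (n+δ)·k gives f'(k) = n+δ, i.e. 0.22·k^(0.22−1) = 0.101, so k_gold = (0.22/0.101)^(1/0.78) ≈ 2.7131.
y_gold = 2.7131^0.22 ≈ 1.2456, c_gold = y_gold − 0.101·k_gold ≈ 0.9715.
Gain: Δc = 0.9715 − 0.9086 ≈ 0.0629.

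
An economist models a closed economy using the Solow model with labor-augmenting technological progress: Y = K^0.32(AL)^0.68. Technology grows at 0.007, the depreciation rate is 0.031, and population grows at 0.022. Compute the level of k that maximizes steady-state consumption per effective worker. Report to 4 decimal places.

The effective depreciation rate is n + g + δ = 0.022 + 0.007 + 0.031 = 0.06.
Golden rule sets MPK = n+g+δ: 0.32·k^(0.32−1) = 0.06, so k_gold = (0.32/0.06)^(1/0.68) ≈ 11.7251.

k_gold ≈ 11.7251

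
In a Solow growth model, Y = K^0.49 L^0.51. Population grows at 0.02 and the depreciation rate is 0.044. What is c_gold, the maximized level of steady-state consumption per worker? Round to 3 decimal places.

c_gold ≈ 3.605

Capital per worker breaks even when investment replaces (n + δ)·k; here n + δ = 0.064.
Maximizing c = f(k) − (n+δ)·k gives f'(k) = n+δ, i.e. 0.49·k^(0.49−1) = 0.064, so k_gold = (0.49/0.064)^(1/0.51) ≈ 54.1209.
y_gold = 54.1209^0.49 ≈ 7.0689.
c_gold = y_gold − (n+δ)·k_gold = 7.0689 − 0.064·54.1209 ≈ 3.6051.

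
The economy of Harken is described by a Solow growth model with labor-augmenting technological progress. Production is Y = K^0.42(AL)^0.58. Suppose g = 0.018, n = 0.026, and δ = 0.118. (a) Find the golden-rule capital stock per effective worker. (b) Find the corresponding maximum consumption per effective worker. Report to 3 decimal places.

(a) k_gold ≈ 5.168; (b) c_gold ≈ 1.156

Capital per effective worker breaks even when investment replaces (n + g + δ)·k; here n + g + δ = 0.162.
Golden rule sets MPK = n+g+δ: 0.42·k^(0.42−1) = 0.162, so k_gold = (0.42/0.162)^(1/0.58) ≈ 5.1681.
y_gold = 5.1681^0.42 ≈ 1.9934; c_gold = y_gold − 0.162·k_gold ≈ 1.1562.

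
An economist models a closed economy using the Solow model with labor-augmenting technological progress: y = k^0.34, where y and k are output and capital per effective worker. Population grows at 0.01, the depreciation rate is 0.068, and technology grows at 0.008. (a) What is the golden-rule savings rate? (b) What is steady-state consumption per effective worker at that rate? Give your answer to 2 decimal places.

Capital per effective worker breaks even when investment replaces (n + g + δ)·k; here n + g + δ = 0.086.
For Cobb-Douglas, s_gold equals capital's share: s_gold = 0.34.
Golden rule sets MPK = n+g+δ: 0.34·k^(0.34−1) = 0.086, so k_gold = (0.34/0.086)^(1/0.66) ≈ 8.0263.
y_gold = 8.0263^0.34 ≈ 2.0302; c_gold = (1−0.34)·y_gold ≈ 1.3399.

(a) s_gold = 0.34; (b) c_gold ≈ 1.34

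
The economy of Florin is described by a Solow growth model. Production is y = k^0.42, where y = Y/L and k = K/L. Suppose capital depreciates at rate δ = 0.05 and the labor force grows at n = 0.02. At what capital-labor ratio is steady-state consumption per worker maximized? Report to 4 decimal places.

The effective depreciation rate is n + δ = 0.02 + 0.05 = 0.07.
Setting f'(k) = n+δ gives 0.42·k^(0.42−1) = 0.07, hence k_gold = (0.42/0.07)^(1/0.58) ≈ 21.9604.

k_gold ≈ 21.9604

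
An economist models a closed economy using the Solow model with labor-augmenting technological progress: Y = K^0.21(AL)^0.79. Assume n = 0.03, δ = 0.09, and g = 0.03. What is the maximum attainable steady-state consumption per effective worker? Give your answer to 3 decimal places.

c_gold ≈ 0.864

The effective depreciation rate is n + g + δ = 0.03 + 0.03 + 0.09 = 0.15.
Setting f'(k) = n+g+δ gives 0.21·k^(0.21−1) = 0.15, hence k_gold = (0.21/0.15)^(1/0.79) ≈ 1.5310.
y_gold = 1.5310^0.21 ≈ 1.0936.
c_gold = y_gold − (n+g+δ)·k_gold = 1.0936 − 0.15·1.5310 ≈ 0.8639.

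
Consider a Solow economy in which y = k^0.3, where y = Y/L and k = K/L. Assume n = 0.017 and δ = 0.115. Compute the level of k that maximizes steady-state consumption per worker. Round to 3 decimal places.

n + δ = 0.017 + 0.115 = 0.132.
At the golden rule the marginal product of capital equals n+δ: 0.3·k^(0.3−1) = 0.132. Solving, k_gold = (0.3/0.132)^(1/0.7) ≈ 3.2311.

k_gold ≈ 3.231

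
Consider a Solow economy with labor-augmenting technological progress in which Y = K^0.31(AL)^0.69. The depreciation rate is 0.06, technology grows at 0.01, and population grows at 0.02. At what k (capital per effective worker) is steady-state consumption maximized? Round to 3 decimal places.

k_gold ≈ 6.004

n + g + δ = 0.02 + 0.01 + 0.06 = 0.09.
Setting f'(k) = n+g+δ gives 0.31·k^(0.31−1) = 0.09, hence k_gold = (0.31/0.09)^(1/0.69) ≈ 6.0039.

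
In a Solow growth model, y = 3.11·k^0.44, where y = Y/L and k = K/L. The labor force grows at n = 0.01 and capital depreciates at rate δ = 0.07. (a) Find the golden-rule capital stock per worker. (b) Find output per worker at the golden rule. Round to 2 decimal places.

The effective depreciation rate is n + δ = 0.01 + 0.07 = 0.08.
Setting f'(k) = n+δ gives 0.44·3.11·k^(0.44−1) = 0.08, hence k_gold = (0.44·3.11/0.08)^(1/0.56) ≈ 159.2229.
y_gold = 3.11·159.2229^0.44 ≈ 28.9496.

(a) k_gold ≈ 159.22; (b) y_gold ≈ 28.95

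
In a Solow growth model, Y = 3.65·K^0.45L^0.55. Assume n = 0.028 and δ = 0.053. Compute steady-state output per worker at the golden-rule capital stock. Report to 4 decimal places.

y_gold ≈ 42.8226

n + δ = 0.028 + 0.053 = 0.081.
Maximizing c = f(k) − (n+δ)·k gives f'(k) = n+δ, i.e. 0.45·3.65·k^(0.45−1) = 0.081, so k_gold = (0.45·3.65/0.081)^(1/0.55) ≈ 237.9034.
Output: y_gold = 3.65·k_gold^0.45 = 3.65·237.9034^0.45 ≈ 42.8226.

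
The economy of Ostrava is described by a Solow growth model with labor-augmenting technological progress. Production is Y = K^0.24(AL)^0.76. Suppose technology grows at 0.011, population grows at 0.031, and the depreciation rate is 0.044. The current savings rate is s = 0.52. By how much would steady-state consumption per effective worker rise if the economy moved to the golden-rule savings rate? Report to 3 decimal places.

Δc ≈ 0.204

Capital per effective worker breaks even when investment replaces (n + g + δ)·k; here n + g + δ = 0.086.
Current steady state (s = 0.52): k* = (0.52/0.086)^(1/0.76) ≈ 10.6732, y* = 10.6732^0.24 ≈ 1.7652, c* = (1−0.52)·1.7652 ≈ 0.8473.
Maximizing c = f(k) − (n+g+δ)·k gives f'(k) = n+g+δ, i.e. 0.24·k^(0.24−1) = 0.086, so k_gold = (0.24/0.086)^(1/0.76) ≈ 3.8589.
y_gold = 3.8589^0.24 ≈ 1.3828, c_gold = y_gold − 0.086·k_gold ≈ 1.0509.
Gain: Δc = 1.0509 − 0.8473 ≈ 0.2036.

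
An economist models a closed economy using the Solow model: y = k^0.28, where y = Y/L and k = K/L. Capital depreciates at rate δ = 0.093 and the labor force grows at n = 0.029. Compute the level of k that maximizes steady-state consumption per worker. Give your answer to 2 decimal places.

k_gold ≈ 3.17

The effective depreciation rate is n + δ = 0.029 + 0.093 = 0.122.
Golden rule sets MPK = n+δ: 0.28·k^(0.28−1) = 0.122, so k_gold = (0.28/0.122)^(1/0.72) ≈ 3.1704.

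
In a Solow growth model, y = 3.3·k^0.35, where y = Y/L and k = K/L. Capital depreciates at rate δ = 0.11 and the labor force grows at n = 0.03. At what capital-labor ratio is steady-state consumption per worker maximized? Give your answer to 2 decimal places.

Capital per worker breaks even when investment replaces (n + δ)·k; here n + δ = 0.14.
Setting f'(k) = n+δ gives 0.35·3.3·k^(0.35−1) = 0.14, hence k_gold = (0.35·3.3/0.14)^(1/0.65) ≈ 25.6998.

k_gold ≈ 25.70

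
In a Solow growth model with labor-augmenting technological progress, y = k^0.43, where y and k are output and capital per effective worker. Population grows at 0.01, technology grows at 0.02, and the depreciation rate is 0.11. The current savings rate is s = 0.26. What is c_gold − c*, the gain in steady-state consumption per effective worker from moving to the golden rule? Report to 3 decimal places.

Δc ≈ 0.149

Break-even investment rate: n + g + δ = 0.01 + 0.02 + 0.11 = 0.14.
Current steady state (s = 0.26): k* = (0.26/0.14)^(1/0.57) ≈ 2.9625, y* = 2.9625^0.43 ≈ 1.5952, c* = (1−0.26)·1.5952 ≈ 1.1804.
Setting f'(k) = n+g+δ gives 0.43·k^(0.43−1) = 0.14, hence k_gold = (0.43/0.14)^(1/0.57) ≈ 7.1612.
y_gold = 7.1612^0.43 ≈ 2.3315, c_gold = y_gold − 0.14·k_gold ≈ 1.3290.
Gain: Δc = 1.3290 − 1.1804 ≈ 0.1485.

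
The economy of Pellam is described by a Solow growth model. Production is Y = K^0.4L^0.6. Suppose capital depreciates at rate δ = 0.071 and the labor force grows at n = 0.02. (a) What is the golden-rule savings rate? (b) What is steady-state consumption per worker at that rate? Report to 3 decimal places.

Capital per worker breaks even when investment replaces (n + δ)·k; here n + δ = 0.091.
For Cobb-Douglas, s_gold equals capital's share: s_gold = 0.4.
At the golden rule the marginal product of capital equals n+δ: 0.4·k^(0.4−1) = 0.091. Solving, k_gold = (0.4/0.091)^(1/0.6) ≈ 11.7950.
y_gold = 11.7950^0.4 ≈ 2.6834; c_gold = (1−0.4)·y_gold ≈ 1.6100.

(a) s_gold = 0.400; (b) c_gold ≈ 1.610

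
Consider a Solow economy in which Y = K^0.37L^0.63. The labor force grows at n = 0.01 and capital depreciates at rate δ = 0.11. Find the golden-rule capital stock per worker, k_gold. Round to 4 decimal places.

Break-even investment rate: n + δ = 0.01 + 0.11 = 0.12.
Maximizing c = f(k) − (n+δ)·k gives f'(k) = n+δ, i.e. 0.37·k^(0.37−1) = 0.12, so k_gold = (0.37/0.12)^(1/0.63) ≈ 5.9734.

k_gold ≈ 5.9734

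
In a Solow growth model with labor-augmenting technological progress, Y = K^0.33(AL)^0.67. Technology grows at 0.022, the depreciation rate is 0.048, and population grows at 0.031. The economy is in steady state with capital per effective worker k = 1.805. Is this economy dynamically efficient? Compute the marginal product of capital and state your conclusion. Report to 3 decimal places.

The effective depreciation rate is n + g + δ = 0.031 + 0.022 + 0.048 = 0.101.
MPK = 0.33·k^(0.33−1) = 0.33·1.805^(-0.67) ≈ 0.2222.
MPK > 0.101, so the economy is dynamically efficient (under-saving).

dynamically efficient; MPK ≈ 0.222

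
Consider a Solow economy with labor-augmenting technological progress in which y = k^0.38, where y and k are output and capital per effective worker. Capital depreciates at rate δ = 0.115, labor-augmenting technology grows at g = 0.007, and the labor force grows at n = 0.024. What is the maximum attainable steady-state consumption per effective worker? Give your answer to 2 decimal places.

Break-even investment rate: n + g + δ = 0.024 + 0.007 + 0.115 = 0.146.
At the golden rule the marginal product of capital equals n+g+δ: 0.38·k^(0.38−1) = 0.146. Solving, k_gold = (0.38/0.146)^(1/0.62) ≈ 4.6779.
y_gold = 4.6779^0.38 ≈ 1.7973.
c_gold = y_gold − (n+g+δ)·k_gold = 1.7973 − 0.146·4.6779 ≈ 1.1143.

c_gold ≈ 1.11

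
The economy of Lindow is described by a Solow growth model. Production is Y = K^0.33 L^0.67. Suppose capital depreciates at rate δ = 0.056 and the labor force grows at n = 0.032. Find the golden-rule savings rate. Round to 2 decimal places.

s_gold = 0.33

The effective depreciation rate is n + δ = 0.032 + 0.056 = 0.088.
At the golden rule MPK = n+δ, and in any Cobb-Douglas steady state s = (n+δ)·k/y = MPK·k/y = capital's share 0.33.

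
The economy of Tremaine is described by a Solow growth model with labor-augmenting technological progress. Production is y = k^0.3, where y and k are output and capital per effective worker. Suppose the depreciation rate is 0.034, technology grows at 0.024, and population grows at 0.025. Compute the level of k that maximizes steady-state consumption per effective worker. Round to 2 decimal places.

The effective depreciation rate is n + g + δ = 0.025 + 0.024 + 0.034 = 0.083.
Maximizing c = f(k) − (n+g+δ)·k gives f'(k) = n+g+δ, i.e. 0.3·k^(0.3−1) = 0.083, so k_gold = (0.3/0.083)^(1/0.7) ≈ 6.2691.

k_gold ≈ 6.27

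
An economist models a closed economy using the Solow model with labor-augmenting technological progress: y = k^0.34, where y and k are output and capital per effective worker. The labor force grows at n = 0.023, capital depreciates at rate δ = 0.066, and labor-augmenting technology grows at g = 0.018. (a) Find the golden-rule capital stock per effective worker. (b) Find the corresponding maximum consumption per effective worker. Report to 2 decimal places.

(a) k_gold ≈ 5.76; (b) c_gold ≈ 1.20

n + g + δ = 0.023 + 0.018 + 0.066 = 0.107.
Maximizing c = f(k) − (n+g+δ)·k gives f'(k) = n+g+δ, i.e. 0.34·k^(0.34−1) = 0.107, so k_gold = (0.34/0.107)^(1/0.66) ≈ 5.7643.
y_gold = 5.7643^0.34 ≈ 1.8141; c_gold = y_gold − 0.107·k_gold ≈ 1.1973.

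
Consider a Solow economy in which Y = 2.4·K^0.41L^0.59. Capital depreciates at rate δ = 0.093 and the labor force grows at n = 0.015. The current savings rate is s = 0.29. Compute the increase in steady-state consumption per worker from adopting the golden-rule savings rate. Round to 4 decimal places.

Δc ≈ 0.3549

The effective depreciation rate is n + δ = 0.015 + 0.093 = 0.108.
Current steady state (s = 0.29): k* = (0.29·2.4/0.108)^(1/0.59) ≈ 23.5234, y* = 2.4·23.5234^0.41 ≈ 8.7605, c* = (1−0.29)·8.7605 ≈ 6.2199.
Golden rule sets MPK = n+δ: 0.41·2.4·k^(0.41−1) = 0.108, so k_gold = (0.41·2.4/0.108)^(1/0.59) ≈ 42.3050.
y_gold = 2.4·42.3050^0.41 ≈ 11.1438, c_gold = y_gold − 0.108·k_gold ≈ 6.5748.
Gain: Δc = 6.5748 − 6.2199 ≈ 0.3549.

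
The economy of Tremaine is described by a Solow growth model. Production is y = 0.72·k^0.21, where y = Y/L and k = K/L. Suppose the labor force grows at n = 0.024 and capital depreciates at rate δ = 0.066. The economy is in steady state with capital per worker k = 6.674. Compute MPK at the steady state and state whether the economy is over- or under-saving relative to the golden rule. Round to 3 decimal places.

Capital per worker breaks even when investment replaces (n + δ)·k; here n + δ = 0.09.
MPK = 0.21·0.72·k^(0.21−1) = 0.21·0.72·6.674^(-0.79) ≈ 0.0338.
MPK < 0.09, so the economy is dynamically inefficient (over-saving).

over-saving; MPK ≈ 0.034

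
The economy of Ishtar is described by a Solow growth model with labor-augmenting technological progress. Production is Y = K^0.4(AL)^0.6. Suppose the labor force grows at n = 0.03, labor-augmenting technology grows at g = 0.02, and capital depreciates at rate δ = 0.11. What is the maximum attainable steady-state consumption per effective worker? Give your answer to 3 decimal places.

c_gold ≈ 1.105

The effective depreciation rate is n + g + δ = 0.03 + 0.02 + 0.11 = 0.16.
Golden rule sets MPK = n+g+δ: 0.4·k^(0.4−1) = 0.16, so k_gold = (0.4/0.16)^(1/0.6) ≈ 4.6050.
y_gold = 4.6050^0.4 ≈ 1.8420.
c_gold = y_gold − (n+g+δ)·k_gold = 1.8420 − 0.16·4.6050 ≈ 1.1052.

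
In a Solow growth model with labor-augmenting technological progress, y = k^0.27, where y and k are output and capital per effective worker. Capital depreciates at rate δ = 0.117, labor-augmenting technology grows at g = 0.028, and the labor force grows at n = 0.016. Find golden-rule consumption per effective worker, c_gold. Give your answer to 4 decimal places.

n + g + δ = 0.016 + 0.028 + 0.117 = 0.161.
At the golden rule the marginal product of capital equals n+g+δ: 0.27·k^(0.27−1) = 0.161. Solving, k_gold = (0.27/0.161)^(1/0.73) ≈ 2.0304.
y_gold = 2.0304^0.27 ≈ 1.2107.
c_gold = y_gold − (n+g+δ)·k_gold = 1.2107 − 0.161·2.0304 ≈ 0.8838.

c_gold ≈ 0.8838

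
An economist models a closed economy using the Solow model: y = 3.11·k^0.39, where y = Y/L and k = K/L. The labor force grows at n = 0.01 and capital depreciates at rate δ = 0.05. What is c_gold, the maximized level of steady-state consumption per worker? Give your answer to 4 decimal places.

c_gold ≈ 12.9678

Capital per worker breaks even when investment replaces (n + δ)·k; here n + δ = 0.06.
Maximizing c = f(k) − (n+δ)·k gives f'(k) = n+δ, i.e. 0.39·3.11·k^(0.39−1) = 0.06, so k_gold = (0.39·3.11/0.06)^(1/0.61) ≈ 138.1811.
y_gold = 3.11·138.1811^0.39 ≈ 21.2586.
c_gold = y_gold − (n+δ)·k_gold = 21.2586 − 0.06·138.1811 ≈ 12.9678.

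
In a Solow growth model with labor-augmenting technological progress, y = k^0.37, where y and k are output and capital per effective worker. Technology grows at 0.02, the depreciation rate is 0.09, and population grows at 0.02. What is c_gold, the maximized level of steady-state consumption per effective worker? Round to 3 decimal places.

c_gold ≈ 1.164

Capital per effective worker breaks even when investment replaces (n + g + δ)·k; here n + g + δ = 0.13.
Maximizing c = f(k) − (n+g+δ)·k gives f'(k) = n+g+δ, i.e. 0.37·k^(0.37−1) = 0.13, so k_gold = (0.37/0.13)^(1/0.63) ≈ 5.2607.
y_gold = 5.2607^0.37 ≈ 1.8484.
c_gold = y_gold − (n+g+δ)·k_gold = 1.8484 − 0.13·5.2607 ≈ 1.1645.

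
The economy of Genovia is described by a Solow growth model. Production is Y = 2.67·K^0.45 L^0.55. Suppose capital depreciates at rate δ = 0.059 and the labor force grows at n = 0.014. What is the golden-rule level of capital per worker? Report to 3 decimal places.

k_gold ≈ 162.794

Capital per worker breaks even when investment replaces (n + δ)·k; here n + δ = 0.073.
Maximizing c = f(k) − (n+δ)·k gives f'(k) = n+δ, i.e. 0.45·2.67·k^(0.45−1) = 0.073, so k_gold = (0.45·2.67/0.073)^(1/0.55) ≈ 162.7939.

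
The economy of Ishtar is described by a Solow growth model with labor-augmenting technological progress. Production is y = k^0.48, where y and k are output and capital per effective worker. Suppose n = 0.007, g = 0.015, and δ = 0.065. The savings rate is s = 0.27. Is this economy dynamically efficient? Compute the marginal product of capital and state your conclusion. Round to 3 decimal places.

dynamically efficient; MPK ≈ 0.155

n + g + δ = 0.007 + 0.015 + 0.065 = 0.087.
Steady-state k*: s·k^0.48 = 0.087·k gives k* = (0.27/0.087)^(1/0.52) ≈ 8.8278.
MPK = 0.48·8.8278^(-0.52) ≈ 0.1547.
MPK > n+g+δ = 0.087, so the economy is dynamically efficient (under-saving).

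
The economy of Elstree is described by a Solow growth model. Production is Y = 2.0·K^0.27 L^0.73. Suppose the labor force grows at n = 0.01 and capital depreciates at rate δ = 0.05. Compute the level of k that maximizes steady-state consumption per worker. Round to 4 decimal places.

Break-even investment rate: n + δ = 0.01 + 0.05 = 0.06.
Maximizing c = f(k) − (n+δ)·k gives f'(k) = n+δ, i.e. 0.27·2.0·k^(0.27−1) = 0.06, so k_gold = (0.27·2.0/0.06)^(1/0.73) ≈ 20.2853.

k_gold ≈ 20.2853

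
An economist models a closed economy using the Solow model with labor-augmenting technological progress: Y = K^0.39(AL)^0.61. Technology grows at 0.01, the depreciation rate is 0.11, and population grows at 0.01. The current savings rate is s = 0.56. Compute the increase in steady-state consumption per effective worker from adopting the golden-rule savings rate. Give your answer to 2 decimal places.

Break-even investment rate: n + g + δ = 0.01 + 0.01 + 0.11 = 0.13.
Current steady state (s = 0.56): k* = (0.56/0.13)^(1/0.61) ≈ 10.9584, y* = 10.9584^0.39 ≈ 2.5439, c* = (1−0.56)·2.5439 ≈ 1.1193.
Golden rule sets MPK = n+g+δ: 0.39·k^(0.39−1) = 0.13, so k_gold = (0.39/0.13)^(1/0.61) ≈ 6.0557.
y_gold = 6.0557^0.39 ≈ 2.0186, c_gold = y_gold − 0.13·k_gold ≈ 1.2313.
Gain: Δc = 1.2313 − 1.1193 ≈ 0.1120.

Δc ≈ 0.11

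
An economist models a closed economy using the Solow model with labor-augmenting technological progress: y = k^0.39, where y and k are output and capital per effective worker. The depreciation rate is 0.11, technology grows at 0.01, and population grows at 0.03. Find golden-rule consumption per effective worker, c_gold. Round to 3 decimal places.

c_gold ≈ 1.124

Capital per effective worker breaks even when investment replaces (n + g + δ)·k; here n + g + δ = 0.15.
Maximizing c = f(k) − (n+g+δ)·k gives f'(k) = n+g+δ, i.e. 0.39·k^(0.39−1) = 0.15, so k_gold = (0.39/0.15)^(1/0.61) ≈ 4.7894.
y_gold = 4.7894^0.39 ≈ 1.8421.
c_gold = y_gold − (n+g+δ)·k_gold = 1.8421 − 0.15·4.7894 ≈ 1.1237.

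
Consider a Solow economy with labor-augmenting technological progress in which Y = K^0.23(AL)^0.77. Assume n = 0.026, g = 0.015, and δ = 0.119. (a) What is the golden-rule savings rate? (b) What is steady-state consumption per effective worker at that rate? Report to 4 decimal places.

(a) s_gold = 0.2300; (b) c_gold ≈ 0.8582

Capital per effective worker breaks even when investment replaces (n + g + δ)·k; here n + g + δ = 0.16.
For Cobb-Douglas, s_gold equals capital's share: s_gold = 0.23.
Maximizing c = f(k) − (n+g+δ)·k gives f'(k) = n+g+δ, i.e. 0.23·k^(0.23−1) = 0.16, so k_gold = (0.23/0.16)^(1/0.77) ≈ 1.6021.
y_gold = 1.6021^0.23 ≈ 1.1145; c_gold = (1−0.23)·y_gold ≈ 0.8582.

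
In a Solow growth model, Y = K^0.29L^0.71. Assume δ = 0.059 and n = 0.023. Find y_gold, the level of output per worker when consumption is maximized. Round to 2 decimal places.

y_gold ≈ 1.68

Capital per worker breaks even when investment replaces (n + δ)·k; here n + δ = 0.082.
Golden rule sets MPK = n+δ: 0.29·k^(0.29−1) = 0.082, so k_gold = (0.29/0.082)^(1/0.71) ≈ 5.9245.
Output: y_gold = k_gold^0.29 = 5.9245^0.29 ≈ 1.6752.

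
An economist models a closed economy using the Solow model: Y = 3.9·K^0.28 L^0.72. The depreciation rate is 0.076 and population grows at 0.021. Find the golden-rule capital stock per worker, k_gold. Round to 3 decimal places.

k_gold ≈ 28.863

Break-even investment rate: n + δ = 0.021 + 0.076 = 0.097.
Golden rule sets MPK = n+δ: 0.28·3.9·k^(0.28−1) = 0.097, so k_gold = (0.28·3.9/0.097)^(1/0.72) ≈ 28.8635.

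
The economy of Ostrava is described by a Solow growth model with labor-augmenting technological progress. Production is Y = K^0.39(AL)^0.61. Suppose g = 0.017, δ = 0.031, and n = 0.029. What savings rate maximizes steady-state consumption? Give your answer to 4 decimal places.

s_gold = 0.3900

n + g + δ = 0.029 + 0.017 + 0.031 = 0.077.
At the golden rule MPK = n+g+δ, and in any Cobb-Douglas steady state s = (n+g+δ)·k/y = MPK·k/y = capital's share 0.39.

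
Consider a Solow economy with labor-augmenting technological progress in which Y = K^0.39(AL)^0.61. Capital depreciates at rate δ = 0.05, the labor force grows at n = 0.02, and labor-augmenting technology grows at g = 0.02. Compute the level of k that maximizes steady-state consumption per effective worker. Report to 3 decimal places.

Break-even investment rate: n + g + δ = 0.02 + 0.02 + 0.05 = 0.09.
Maximizing c = f(k) − (n+g+δ)·k gives f'(k) = n+g+δ, i.e. 0.39·k^(0.39−1) = 0.09, so k_gold = (0.39/0.09)^(1/0.61) ≈ 11.0655.

k_gold ≈ 11.065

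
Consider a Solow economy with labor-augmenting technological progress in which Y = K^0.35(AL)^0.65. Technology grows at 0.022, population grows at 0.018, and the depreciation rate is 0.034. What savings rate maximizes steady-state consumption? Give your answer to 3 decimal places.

n + g + δ = 0.018 + 0.022 + 0.034 = 0.074.
At the golden rule MPK = n+g+δ, and in any Cobb-Douglas steady state s = (n+g+δ)·k/y = MPK·k/y = capital's share 0.35.

s_gold = 0.350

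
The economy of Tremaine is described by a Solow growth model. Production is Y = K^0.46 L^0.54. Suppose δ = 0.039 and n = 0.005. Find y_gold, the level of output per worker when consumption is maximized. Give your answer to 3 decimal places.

y_gold ≈ 7.384

n + δ = 0.005 + 0.039 = 0.044.
Maximizing c = f(k) − (n+δ)·k gives f'(k) = n+δ, i.e. 0.46·k^(0.46−1) = 0.044, so k_gold = (0.46/0.044)^(1/0.54) ≈ 77.1973.
Output: y_gold = k_gold^0.46 = 77.1973^0.46 ≈ 7.3841.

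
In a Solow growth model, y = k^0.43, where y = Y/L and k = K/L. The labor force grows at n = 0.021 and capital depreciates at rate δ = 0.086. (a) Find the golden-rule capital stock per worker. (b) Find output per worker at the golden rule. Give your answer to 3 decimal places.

Break-even investment rate: n + δ = 0.021 + 0.086 = 0.107.
Golden rule sets MPK = n+δ: 0.43·k^(0.43−1) = 0.107, so k_gold = (0.43/0.107)^(1/0.57) ≈ 11.4762.
y_gold = 11.4762^0.43 ≈ 2.8557.

(a) k_gold ≈ 11.476; (b) y_gold ≈ 2.856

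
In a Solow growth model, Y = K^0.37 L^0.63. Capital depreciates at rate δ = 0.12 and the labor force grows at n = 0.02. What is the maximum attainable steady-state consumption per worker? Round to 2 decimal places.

n + δ = 0.02 + 0.12 = 0.14.
Golden rule sets MPK = n+δ: 0.37·k^(0.37−1) = 0.14, so k_gold = (0.37/0.14)^(1/0.63) ≈ 4.6769.
y_gold = 4.6769^0.37 ≈ 1.7696.
c_gold = y_gold − (n+δ)·k_gold = 1.7696 − 0.14·4.6769 ≈ 1.1149.

c_gold ≈ 1.11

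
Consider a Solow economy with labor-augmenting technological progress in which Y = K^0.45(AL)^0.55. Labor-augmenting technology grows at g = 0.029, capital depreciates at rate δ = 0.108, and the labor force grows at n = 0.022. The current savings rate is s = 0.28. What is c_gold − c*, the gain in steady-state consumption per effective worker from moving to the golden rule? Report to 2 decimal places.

Break-even investment rate: n + g + δ = 0.022 + 0.029 + 0.108 = 0.159.
Current steady state (s = 0.28): k* = (0.28/0.159)^(1/0.55) ≈ 2.7979, y* = 2.7979^0.45 ≈ 1.5888, c* = (1−0.28)·1.5888 ≈ 1.1440.
Golden rule sets MPK = n+g+δ: 0.45·k^(0.45−1) = 0.159, so k_gold = (0.45/0.159)^(1/0.55) ≈ 6.6295.
y_gold = 6.6295^0.45 ≈ 2.3424, c_gold = y_gold − 0.159·k_gold ≈ 1.2883.
Gain: Δc = 1.2883 − 1.1440 ≈ 0.1444.

Δc ≈ 0.14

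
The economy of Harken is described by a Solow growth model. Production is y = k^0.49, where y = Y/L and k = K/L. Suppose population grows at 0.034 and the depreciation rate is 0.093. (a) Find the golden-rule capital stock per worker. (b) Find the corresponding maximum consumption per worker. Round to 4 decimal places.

(a) k_gold ≈ 14.1185; (b) c_gold ≈ 1.8662

The effective depreciation rate is n + δ = 0.034 + 0.093 = 0.127.
Setting f'(k) = n+δ gives 0.49·k^(0.49−1) = 0.127, hence k_gold = (0.49/0.127)^(1/0.51) ≈ 14.1185.
y_gold = 14.1185^0.49 ≈ 3.6593; c_gold = y_gold − 0.127·k_gold ≈ 1.8662.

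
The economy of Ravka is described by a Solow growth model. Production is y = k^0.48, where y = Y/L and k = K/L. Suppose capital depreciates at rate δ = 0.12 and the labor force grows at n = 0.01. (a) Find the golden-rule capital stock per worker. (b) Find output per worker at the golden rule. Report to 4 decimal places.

(a) k_gold ≈ 12.3298; (b) y_gold ≈ 3.3393

Capital per worker breaks even when investment replaces (n + δ)·k; here n + δ = 0.13.
Maximizing c = f(k) − (n+δ)·k gives f'(k) = n+δ, i.e. 0.48·k^(0.48−1) = 0.13, so k_gold = (0.48/0.13)^(1/0.52) ≈ 12.3298.
y_gold = 12.3298^0.48 ≈ 3.3393.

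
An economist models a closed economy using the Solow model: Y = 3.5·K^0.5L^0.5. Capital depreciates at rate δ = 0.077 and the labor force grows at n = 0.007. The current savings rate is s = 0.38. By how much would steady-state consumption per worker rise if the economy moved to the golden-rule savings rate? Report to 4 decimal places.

Δc ≈ 2.1000

The effective depreciation rate is n + δ = 0.007 + 0.077 = 0.084.
Current steady state (s = 0.38): k* = (0.38·3.5/0.084)^(1/0.5) ≈ 250.6944, y* = 3.5·250.6944^0.5 ≈ 55.4167, c* = (1−0.38)·55.4167 ≈ 34.3583.
Setting f'(k) = n+δ gives 0.5·3.5·k^(0.5−1) = 0.084, hence k_gold = (0.5·3.5/0.084)^(1/0.5) ≈ 434.0278.
y_gold = 3.5·434.0278^0.5 ≈ 72.9167, c_gold = y_gold − 0.084·k_gold ≈ 36.4583.
Gain: Δc = 36.4583 − 34.3583 ≈ 2.1000.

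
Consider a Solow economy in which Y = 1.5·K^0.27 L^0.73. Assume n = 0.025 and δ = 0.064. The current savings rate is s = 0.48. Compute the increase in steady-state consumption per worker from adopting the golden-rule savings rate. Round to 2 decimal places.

Capital per worker breaks even when investment replaces (n + δ)·k; here n + δ = 0.089.
Current steady state (s = 0.48): k* = (0.48·1.5/0.089)^(1/0.73) ≈ 17.5290, y* = 1.5·17.5290^0.27 ≈ 3.2502, c* = (1−0.48)·3.2502 ≈ 1.6901.
At the golden rule the marginal product of capital equals n+δ: 0.27·1.5·k^(0.27−1) = 0.089. Solving, k_gold = (0.27·1.5/0.089)^(1/0.73) ≈ 7.9700.
y_gold = 1.5·7.9700^0.27 ≈ 2.6272, c_gold = y_gold − 0.089·k_gold ≈ 1.9178.
Gain: Δc = 1.9178 − 1.6901 ≈ 0.2277.

Δc ≈ 0.23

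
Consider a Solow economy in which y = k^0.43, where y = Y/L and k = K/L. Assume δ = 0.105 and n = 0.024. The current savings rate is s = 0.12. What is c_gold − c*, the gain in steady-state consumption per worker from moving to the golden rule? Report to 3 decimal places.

Δc ≈ 0.580

The effective depreciation rate is n + δ = 0.024 + 0.105 = 0.129.
Current steady state (s = 0.12): k* = (0.12/0.129)^(1/0.57) ≈ 0.8808, y* = 0.8808^0.43 ≈ 0.9469, c* = (1−0.12)·0.9469 ≈ 0.8333.
At the golden rule the marginal product of capital equals n+δ: 0.43·k^(0.43−1) = 0.129. Solving, k_gold = (0.43/0.129)^(1/0.57) ≈ 8.2667.
y_gold = 8.2667^0.43 ≈ 2.4800, c_gold = y_gold − 0.129·k_gold ≈ 1.4136.
Gain: Δc = 1.4136 − 0.8333 ≈ 0.5803.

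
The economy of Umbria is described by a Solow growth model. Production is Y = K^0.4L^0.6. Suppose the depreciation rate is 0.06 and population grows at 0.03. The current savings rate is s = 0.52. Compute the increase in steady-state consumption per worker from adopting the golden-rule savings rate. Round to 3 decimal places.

Δc ≈ 0.076

The effective depreciation rate is n + δ = 0.03 + 0.06 = 0.09.
Current steady state (s = 0.52): k* = (0.52/0.09)^(1/0.6) ≈ 18.6038, y* = 18.6038^0.4 ≈ 3.2199, c* = (1−0.52)·3.2199 ≈ 1.5455.
At the golden rule the marginal product of capital equals n+δ: 0.4·k^(0.4−1) = 0.09. Solving, k_gold = (0.4/0.09)^(1/0.6) ≈ 12.0142.
y_gold = 12.0142^0.4 ≈ 2.7032, c_gold = y_gold − 0.09·k_gold ≈ 1.6219.
Gain: Δc = 1.6219 − 1.5455 ≈ 0.0764.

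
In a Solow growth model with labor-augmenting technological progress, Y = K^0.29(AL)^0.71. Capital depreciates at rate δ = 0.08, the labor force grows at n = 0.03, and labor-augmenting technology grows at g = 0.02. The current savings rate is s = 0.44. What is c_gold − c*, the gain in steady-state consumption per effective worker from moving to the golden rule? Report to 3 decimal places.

Δc ≈ 0.064

The effective depreciation rate is n + g + δ = 0.03 + 0.02 + 0.08 = 0.13.
Current steady state (s = 0.44): k* = (0.44/0.13)^(1/0.71) ≈ 5.5691, y* = 5.5691^0.29 ≈ 1.6454, c* = (1−0.44)·1.6454 ≈ 0.9214.
Golden rule sets MPK = n+g+δ: 0.29·k^(0.29−1) = 0.13, so k_gold = (0.29/0.13)^(1/0.71) ≈ 3.0959.
y_gold = 3.0959^0.29 ≈ 1.3878, c_gold = y_gold − 0.13·k_gold ≈ 0.9853.
Gain: Δc = 0.9853 − 0.9214 ≈ 0.0639.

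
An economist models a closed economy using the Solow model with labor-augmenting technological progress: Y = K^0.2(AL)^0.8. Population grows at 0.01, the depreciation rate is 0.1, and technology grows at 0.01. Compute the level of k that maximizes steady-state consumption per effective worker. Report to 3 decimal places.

Capital per effective worker breaks even when investment replaces (n + g + δ)·k; here n + g + δ = 0.12.
Maximizing c = f(k) − (n+g+δ)·k gives f'(k) = n+g+δ, i.e. 0.2·k^(0.2−1) = 0.12, so k_gold = (0.2/0.12)^(1/0.8) ≈ 1.8937.

k_gold ≈ 1.894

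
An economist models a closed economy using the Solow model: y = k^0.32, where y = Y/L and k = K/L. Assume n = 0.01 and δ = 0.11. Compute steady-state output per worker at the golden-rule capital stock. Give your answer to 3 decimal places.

The effective depreciation rate is n + δ = 0.01 + 0.11 = 0.12.
At the golden rule the marginal product of capital equals n+δ: 0.32·k^(0.32−1) = 0.12. Solving, k_gold = (0.32/0.12)^(1/0.68) ≈ 4.2308.
Output: y_gold = k_gold^0.32 = 4.2308^0.32 ≈ 1.5866.

y_gold ≈ 1.587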